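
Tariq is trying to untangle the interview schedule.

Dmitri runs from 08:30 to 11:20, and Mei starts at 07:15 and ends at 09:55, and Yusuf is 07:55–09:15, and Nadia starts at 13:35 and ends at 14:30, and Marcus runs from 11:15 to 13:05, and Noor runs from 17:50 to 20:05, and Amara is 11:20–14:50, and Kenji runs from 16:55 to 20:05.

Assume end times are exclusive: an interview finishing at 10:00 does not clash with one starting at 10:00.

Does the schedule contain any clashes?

Yes

Check each pair: they overlap iff neither finishes before the other starts.
Sorted by start: Mei, Yusuf, Dmitri, Marcus, Amara, Nadia, Kenji, Noor.
Yusuf starts before Mei ends → Mei and Yusuf overlap.
That's a conflict, so the schedule is not conflict-free.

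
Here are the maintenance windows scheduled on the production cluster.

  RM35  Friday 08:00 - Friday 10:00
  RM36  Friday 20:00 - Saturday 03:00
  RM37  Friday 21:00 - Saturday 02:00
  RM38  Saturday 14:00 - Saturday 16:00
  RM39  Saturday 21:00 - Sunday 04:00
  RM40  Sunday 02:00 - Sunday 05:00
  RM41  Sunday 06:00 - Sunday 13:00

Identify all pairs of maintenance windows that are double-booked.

Sorted by start: RM35, RM36, RM37, RM38, RM39, RM40, RM41.
RM36 starts after RM35 ends, so RM35 has no further overlaps.
RM37 starts before RM36 ends → RM36 and RM37 overlap.
RM38 starts after RM36 ends, so RM36 has no further overlaps.
RM38 starts after RM37 ends, so RM37 has no further overlaps.
RM39 starts after RM38 ends, so RM38 has no further overlaps.
RM40 starts before RM39 ends → RM39 and RM40 overlap.
RM41 starts after RM39 ends.
RM41 starts after RM40 ends.

RM36 & RM37, RM39 & RM40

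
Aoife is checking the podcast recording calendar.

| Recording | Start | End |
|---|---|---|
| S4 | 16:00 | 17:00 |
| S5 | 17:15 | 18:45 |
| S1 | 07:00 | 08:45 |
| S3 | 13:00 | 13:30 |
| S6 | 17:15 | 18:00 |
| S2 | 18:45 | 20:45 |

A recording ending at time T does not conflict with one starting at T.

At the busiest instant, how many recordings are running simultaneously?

2

Walk through starts and ends in time order (an end at T is processed before a start at T):
07:00 start S1 → 1
08:45 end S1 → 0
13:00 start S3 → 1
13:30 end S3 → 0
16:00 start S4 → 1
17:00 end S4 → 0
17:15 start S5 → 1
17:15 start S6 → 2
18:00 end S6 → 1
18:45 end S5 → 0
18:45 start S2 → 1
20:45 end S2 → 0
Peak is 2, at 17:15 (S5, S6).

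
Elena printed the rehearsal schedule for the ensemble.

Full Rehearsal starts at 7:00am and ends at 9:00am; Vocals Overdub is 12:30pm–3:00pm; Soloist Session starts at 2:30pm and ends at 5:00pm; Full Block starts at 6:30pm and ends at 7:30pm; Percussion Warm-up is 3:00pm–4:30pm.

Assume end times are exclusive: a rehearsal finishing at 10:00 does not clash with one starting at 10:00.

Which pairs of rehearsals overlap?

Check each pair: they overlap iff neither finishes before the other starts.
Sorted by start: Full Rehearsal, Vocals Overdub, Soloist Session, Percussion Warm-up, Full Block.
Vocals Overdub starts after Full Rehearsal ends, so Full Rehearsal has no further overlaps.
Soloist Session starts before Vocals Overdub ends → Vocals Overdub and Soloist Session overlap.
Percussion Warm-up starts exactly when Vocals Overdub ends (back-to-back, no overlap), so Vocals Overdub has no further overlaps.
Percussion Warm-up starts before Soloist Session ends → Soloist Session and Percussion Warm-up overlap.
Full Block starts after Soloist Session ends.
Full Block starts after Percussion Warm-up ends.

Percussion Warm-up & Soloist Session, Soloist Session & Vocals Overdub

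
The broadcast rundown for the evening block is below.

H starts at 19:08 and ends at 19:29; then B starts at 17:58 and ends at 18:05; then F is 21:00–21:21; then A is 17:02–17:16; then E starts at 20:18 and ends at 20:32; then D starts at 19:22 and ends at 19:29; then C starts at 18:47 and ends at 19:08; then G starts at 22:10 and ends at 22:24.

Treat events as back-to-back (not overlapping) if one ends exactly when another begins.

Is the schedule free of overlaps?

Check each pair: they overlap iff neither finishes before the other starts.
Sorted by start: A, B, C, H, D, E, F, G.
B starts after A ends, so nothing later overlaps A either.
C starts after B ends, so nothing later overlaps B either.
H starts exactly when C ends (back-to-back, no overlap), so nothing later overlaps C either.
D starts before H ends → H and D overlap.
That's a conflict, so the schedule is not conflict-free.

No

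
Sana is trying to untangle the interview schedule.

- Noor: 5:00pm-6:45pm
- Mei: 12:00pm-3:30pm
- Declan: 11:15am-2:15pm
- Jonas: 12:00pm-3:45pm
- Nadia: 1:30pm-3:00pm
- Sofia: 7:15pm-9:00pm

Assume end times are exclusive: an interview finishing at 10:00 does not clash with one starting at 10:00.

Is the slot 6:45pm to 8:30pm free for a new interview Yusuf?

Declan: ends 2:15pm at or before Yusuf starts 6:45pm → clear.
Jonas: ends 3:45pm at or before Yusuf starts 6:45pm → clear.
Mei: ends 3:30pm at or before Yusuf starts 6:45pm → clear.
Nadia: ends 3:00pm at or before Yusuf starts 6:45pm → clear.
Noor: ends 6:45pm at or before Yusuf starts 6:45pm → clear.
Sofia: starts 7:15pm before Yusuf ends 8:30pm, and ends 9:00pm after Yusuf starts 6:45pm → overlap.
Yusuf overlaps Sofia.

No — it overlaps Sofia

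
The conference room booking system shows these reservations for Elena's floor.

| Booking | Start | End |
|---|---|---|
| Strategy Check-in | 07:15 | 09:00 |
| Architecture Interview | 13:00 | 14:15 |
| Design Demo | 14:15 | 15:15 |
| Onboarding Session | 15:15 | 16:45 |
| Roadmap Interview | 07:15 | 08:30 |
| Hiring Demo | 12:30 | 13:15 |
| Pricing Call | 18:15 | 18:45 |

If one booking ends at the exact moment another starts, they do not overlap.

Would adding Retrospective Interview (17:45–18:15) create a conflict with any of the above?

Strategy Check-in: ends 09:00 at or before Retrospective Interview starts 17:45 → clear.
Roadmap Interview: ends 08:30 at or before Retrospective Interview starts 17:45 → clear.
Hiring Demo: ends 13:15 at or before Retrospective Interview starts 17:45 → clear.
Architecture Interview: ends 14:15 at or before Retrospective Interview starts 17:45 → clear.
Design Demo: ends 15:15 at or before Retrospective Interview starts 17:45 → clear.
Onboarding Session: ends 16:45 at or before Retrospective Interview starts 17:45 → clear.
Pricing Call: starts 18:15 at or after Retrospective Interview ends 18:15 → clear.

No — it doesn't clash with anything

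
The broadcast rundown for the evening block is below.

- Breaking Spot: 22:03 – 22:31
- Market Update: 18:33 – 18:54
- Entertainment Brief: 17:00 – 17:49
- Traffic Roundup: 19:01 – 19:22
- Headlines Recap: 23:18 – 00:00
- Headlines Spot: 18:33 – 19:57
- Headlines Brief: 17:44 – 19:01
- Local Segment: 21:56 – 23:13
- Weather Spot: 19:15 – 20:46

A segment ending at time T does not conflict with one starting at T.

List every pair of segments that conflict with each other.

Breaking Spot & Local Segment, Entertainment Brief & Headlines Brief, Headlines Brief & Headlines Spot, Headlines Brief & Market Update, Headlines Spot & Market Update, Headlines Spot & Traffic Roundup, Headlines Spot & Weather Spot, Traffic Roundup & Weather Spot

Sorted by start: Entertainment Brief, Headlines Brief, Market Update, Headlines Spot, Traffic Roundup, Weather Spot, Local Segment, Breaking Spot, Headlines Recap.
Headlines Brief starts before Entertainment Brief ends → Entertainment Brief and Headlines Brief overlap.
Market Update starts after Entertainment Brief ends; Entertainment Brief is clear from here.
Market Update starts before Headlines Brief ends → Headlines Brief and Market Update overlap.
Headlines Spot starts before Headlines Brief ends → Headlines Brief and Headlines Spot overlap.
Traffic Roundup starts exactly when Headlines Brief ends (back-to-back, no overlap); Headlines Brief is clear from here.
Headlines Spot starts before Market Update ends → Market Update and Headlines Spot overlap.
Traffic Roundup starts after Market Update ends; Market Update is clear from here.
Traffic Roundup starts before Headlines Spot ends → Headlines Spot and Traffic Roundup overlap.
Weather Spot starts before Headlines Spot ends → Headlines Spot and Weather Spot overlap.
Local Segment starts after Headlines Spot ends; Headlines Spot is clear from here.
Weather Spot starts before Traffic Roundup ends → Traffic Roundup and Weather Spot overlap.
Local Segment starts after Traffic Roundup ends; Traffic Roundup is clear from here.
Local Segment starts after Weather Spot ends; Weather Spot is clear from here.
Breaking Spot starts before Local Segment ends → Local Segment and Breaking Spot overlap.
Headlines Recap starts after Local Segment ends.
Headlines Recap starts after Breaking Spot ends.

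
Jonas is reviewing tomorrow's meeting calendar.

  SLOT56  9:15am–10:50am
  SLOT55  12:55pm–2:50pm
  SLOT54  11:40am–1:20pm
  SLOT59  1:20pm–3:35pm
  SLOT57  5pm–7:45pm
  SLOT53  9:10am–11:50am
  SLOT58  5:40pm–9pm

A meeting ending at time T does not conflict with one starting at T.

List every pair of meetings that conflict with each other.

SLOT53 & SLOT54, SLOT53 & SLOT56, SLOT54 & SLOT55, SLOT55 & SLOT59, SLOT57 & SLOT58

Sorted by start: SLOT53, SLOT56, SLOT54, SLOT55, SLOT59, SLOT57, SLOT58.
SLOT56 starts before SLOT53 ends → SLOT53 and SLOT56 overlap.
SLOT54 starts before SLOT53 ends → SLOT53 and SLOT54 overlap.
SLOT55 starts after SLOT53 ends; SLOT53 is clear from here.
SLOT54 starts after SLOT56 ends; SLOT56 is clear from here.
SLOT55 starts before SLOT54 ends → SLOT54 and SLOT55 overlap.
SLOT59 starts exactly when SLOT54 ends (back-to-back, no overlap); SLOT54 is clear from here.
SLOT59 starts before SLOT55 ends → SLOT55 and SLOT59 overlap.
SLOT57 starts after SLOT55 ends; SLOT55 is clear from here.
SLOT57 starts after SLOT59 ends; SLOT59 is clear from here.
SLOT58 starts before SLOT57 ends → SLOT57 and SLOT58 overlap.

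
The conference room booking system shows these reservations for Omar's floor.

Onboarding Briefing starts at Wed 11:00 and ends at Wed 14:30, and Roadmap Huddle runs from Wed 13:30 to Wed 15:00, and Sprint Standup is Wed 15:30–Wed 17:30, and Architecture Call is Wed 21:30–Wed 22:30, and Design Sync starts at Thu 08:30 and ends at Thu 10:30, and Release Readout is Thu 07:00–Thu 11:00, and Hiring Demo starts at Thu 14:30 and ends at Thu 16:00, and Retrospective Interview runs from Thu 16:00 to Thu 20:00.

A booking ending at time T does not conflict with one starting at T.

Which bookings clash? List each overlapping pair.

Design Sync & Release Readout, Onboarding Briefing & Roadmap Huddle

Sorted by start: Onboarding Briefing, Roadmap Huddle, Sprint Standup, Architecture Call, Release Readout, Design Sync, Hiring Demo, Retrospective Interview.
Roadmap Huddle starts before Onboarding Briefing ends → Onboarding Briefing and Roadmap Huddle overlap.
Sprint Standup starts after Onboarding Briefing ends, so Onboarding Briefing has no further overlaps.
Sprint Standup starts after Roadmap Huddle ends, so Roadmap Huddle has no further overlaps.
Architecture Call starts after Sprint Standup ends, so Sprint Standup has no further overlaps.
Release Readout starts after Architecture Call ends, so Architecture Call has no further overlaps.
Design Sync starts before Release Readout ends → Release Readout and Design Sync overlap.
Hiring Demo starts after Release Readout ends, so Release Readout has no further overlaps.
Hiring Demo starts after Design Sync ends, so Design Sync has no further overlaps.
Retrospective Interview starts exactly when Hiring Demo ends (back-to-back, no overlap).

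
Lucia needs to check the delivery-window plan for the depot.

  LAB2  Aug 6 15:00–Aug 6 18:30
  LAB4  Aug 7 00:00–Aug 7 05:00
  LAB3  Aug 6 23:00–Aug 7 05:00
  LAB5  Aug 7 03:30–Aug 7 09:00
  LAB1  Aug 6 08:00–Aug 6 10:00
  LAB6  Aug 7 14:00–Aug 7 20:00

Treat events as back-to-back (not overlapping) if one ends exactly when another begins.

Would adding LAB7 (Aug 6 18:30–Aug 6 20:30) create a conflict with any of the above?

LAB1: ends Aug 6 10:00 at or before LAB7 starts Aug 6 18:30 → clear.
LAB2: ends Aug 6 18:30 at or before LAB7 starts Aug 6 18:30 → clear.
LAB3: starts Aug 6 23:00 at or after LAB7 ends Aug 6 20:30 → clear.
LAB4: starts Aug 7 00:00 at or after LAB7 ends Aug 6 20:30 → clear.
LAB5: starts Aug 7 03:30 at or after LAB7 ends Aug 6 20:30 → clear.
LAB6: starts Aug 7 14:00 at or after LAB7 ends Aug 6 20:30 → clear.

No — it doesn't clash with anything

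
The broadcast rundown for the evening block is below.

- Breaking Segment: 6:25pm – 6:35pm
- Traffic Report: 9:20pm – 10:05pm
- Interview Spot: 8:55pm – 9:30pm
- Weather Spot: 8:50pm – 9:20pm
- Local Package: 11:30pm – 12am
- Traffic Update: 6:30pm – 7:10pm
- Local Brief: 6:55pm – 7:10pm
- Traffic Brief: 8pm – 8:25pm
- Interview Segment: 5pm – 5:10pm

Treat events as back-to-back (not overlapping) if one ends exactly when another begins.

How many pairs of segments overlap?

4

Check each pair: they overlap iff neither finishes before the other starts.
Sorted by start: Interview Segment, Breaking Segment, Traffic Update, Local Brief, Traffic Brief, Weather Spot, Interview Spot, Traffic Report, Local Package.
Breaking Segment starts after Interview Segment ends; Interview Segment is clear from here.
Traffic Update starts before Breaking Segment ends → Breaking Segment and Traffic Update overlap.
Local Brief starts after Breaking Segment ends; Breaking Segment is clear from here.
Local Brief starts before Traffic Update ends → Traffic Update and Local Brief overlap.
Traffic Brief starts after Traffic Update ends; Traffic Update is clear from here.
Traffic Brief starts after Local Brief ends; Local Brief is clear from here.
Weather Spot starts after Traffic Brief ends; Traffic Brief is clear from here.
Interview Spot starts before Weather Spot ends → Weather Spot and Interview Spot overlap.
Traffic Report starts exactly when Weather Spot ends (back-to-back, no overlap); Weather Spot is clear from here.
Traffic Report starts before Interview Spot ends → Interview Spot and Traffic Report overlap.
Local Package starts after Interview Spot ends.
Local Package starts after Traffic Report ends.
Overlapping pairs: Breaking Segment & Traffic Update, Interview Spot & Traffic Report, Interview Spot & Weather Spot, Local Brief & Traffic Update — 4 in total.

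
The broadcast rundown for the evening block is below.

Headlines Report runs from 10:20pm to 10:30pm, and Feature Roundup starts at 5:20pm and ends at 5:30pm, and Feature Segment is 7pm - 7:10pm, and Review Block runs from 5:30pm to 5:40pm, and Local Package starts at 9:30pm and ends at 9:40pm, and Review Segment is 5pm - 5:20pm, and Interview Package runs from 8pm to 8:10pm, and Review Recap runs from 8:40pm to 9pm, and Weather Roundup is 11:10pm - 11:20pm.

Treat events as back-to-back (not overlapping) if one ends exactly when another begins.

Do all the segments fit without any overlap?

Sorted by start: Review Segment, Feature Roundup, Review Block, Feature Segment, Interview Package, Review Recap, Local Package, Headlines Report, Weather Roundup.
Feature Roundup starts exactly when Review Segment ends (back-to-back, no overlap) — done with Review Segment.
Review Block starts exactly when Feature Roundup ends (back-to-back, no overlap) — done with Feature Roundup.
Feature Segment starts after Review Block ends — done with Review Block.
Interview Package starts after Feature Segment ends — done with Feature Segment.
Review Recap starts after Interview Package ends — done with Interview Package.
Local Package starts after Review Recap ends — done with Review Recap.
Headlines Report starts after Local Package ends — done with Local Package.
Weather Roundup starts after Headlines Report ends.
Every pair is clear; the schedule has no overlaps.

Yes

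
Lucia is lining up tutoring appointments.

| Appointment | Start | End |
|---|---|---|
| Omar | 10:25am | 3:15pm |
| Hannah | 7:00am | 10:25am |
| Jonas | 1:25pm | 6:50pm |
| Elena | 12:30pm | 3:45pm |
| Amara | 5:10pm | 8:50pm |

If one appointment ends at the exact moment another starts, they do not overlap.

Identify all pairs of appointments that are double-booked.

Sorted by start: Hannah, Omar, Elena, Jonas, Amara.
Omar starts exactly when Hannah ends (back-to-back, no overlap) — done with Hannah.
Elena starts before Omar ends → Omar and Elena overlap.
Jonas starts before Omar ends → Omar and Jonas overlap.
Amara starts after Omar ends.
Jonas starts before Elena ends → Elena and Jonas overlap.
Amara starts after Elena ends.
Amara starts before Jonas ends → Jonas and Amara overlap.

Amara & Jonas, Elena & Jonas, Elena & Omar, Jonas & Omar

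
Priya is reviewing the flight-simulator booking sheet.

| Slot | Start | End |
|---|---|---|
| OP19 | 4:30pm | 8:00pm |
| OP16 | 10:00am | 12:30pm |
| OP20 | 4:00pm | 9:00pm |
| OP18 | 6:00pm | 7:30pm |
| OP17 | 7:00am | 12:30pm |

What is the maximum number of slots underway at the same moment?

Sort all start/end points and keep a running count:
7:00am start OP17 → 1
10:00am start OP16 → 2
12:30pm end OP16 → 1
12:30pm end OP17 → 0
4:00pm start OP20 → 1
4:30pm start OP19 → 2
6:00pm start OP18 → 3
7:30pm end OP18 → 2
8:00pm end OP19 → 1
9:00pm end OP20 → 0
Peak is 3, at 6:00pm (OP18, OP19, OP20).

3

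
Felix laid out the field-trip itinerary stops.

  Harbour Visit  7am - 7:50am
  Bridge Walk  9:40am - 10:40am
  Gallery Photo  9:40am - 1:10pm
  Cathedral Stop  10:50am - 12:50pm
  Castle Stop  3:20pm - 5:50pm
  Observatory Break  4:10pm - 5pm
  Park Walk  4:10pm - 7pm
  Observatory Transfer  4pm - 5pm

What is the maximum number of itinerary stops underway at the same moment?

4

Sort all start/end points and keep a running count:
7am start Harbour Visit → 1
7:50am end Harbour Visit → 0
9:40am start Bridge Walk → 1
9:40am start Gallery Photo → 2
10:40am end Bridge Walk → 1
10:50am start Cathedral Stop → 2
12:50pm end Cathedral Stop → 1
1:10pm end Gallery Photo → 0
3:20pm start Castle Stop → 1
4pm start Observatory Transfer → 2
4:10pm start Observatory Break → 3
4:10pm start Park Walk → 4
5pm end Observatory Break → 3
5pm end Observatory Transfer → 2
5:50pm end Castle Stop → 1
7pm end Park Walk → 0
Peak is 4, at 4:10pm (Castle Stop, Observatory Break, Observatory Transfer, Park Walk).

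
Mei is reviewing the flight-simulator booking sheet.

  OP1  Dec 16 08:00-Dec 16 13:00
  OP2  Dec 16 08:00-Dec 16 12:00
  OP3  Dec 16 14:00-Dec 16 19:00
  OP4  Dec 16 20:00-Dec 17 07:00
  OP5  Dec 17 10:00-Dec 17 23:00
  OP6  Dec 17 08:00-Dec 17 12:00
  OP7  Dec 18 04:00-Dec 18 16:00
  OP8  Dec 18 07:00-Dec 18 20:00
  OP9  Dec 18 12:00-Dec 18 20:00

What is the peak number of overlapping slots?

3

Sort all start/end points and keep a running count:
Dec 16 08:00 start OP1 → 1
Dec 16 08:00 start OP2 → 2
Dec 16 12:00 end OP2 → 1
Dec 16 13:00 end OP1 → 0
Dec 16 14:00 start OP3 → 1
Dec 16 19:00 end OP3 → 0
Dec 16 20:00 start OP4 → 1
Dec 17 07:00 end OP4 → 0
Dec 17 08:00 start OP6 → 1
Dec 17 10:00 start OP5 → 2
Dec 17 12:00 end OP6 → 1
Dec 17 23:00 end OP5 → 0
Dec 18 04:00 start OP7 → 1
Dec 18 07:00 start OP8 → 2
Dec 18 12:00 start OP9 → 3
Dec 18 16:00 end OP7 → 2
Dec 18 20:00 end OP8 → 1
Dec 18 20:00 end OP9 → 0
Peak is 3, at Dec 18 12:00 (OP7, OP8, OP9).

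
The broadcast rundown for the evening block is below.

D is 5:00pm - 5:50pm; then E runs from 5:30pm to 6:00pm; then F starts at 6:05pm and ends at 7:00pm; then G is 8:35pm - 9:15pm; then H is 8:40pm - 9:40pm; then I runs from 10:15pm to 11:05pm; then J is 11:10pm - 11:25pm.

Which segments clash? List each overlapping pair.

Sorted by start: D, E, F, G, H, I, J.
E starts before D ends → D and E overlap.
F starts after D ends, so nothing later overlaps D either.
F starts after E ends, so nothing later overlaps E either.
G starts after F ends, so nothing later overlaps F either.
H starts before G ends → G and H overlap.
I starts after G ends, so nothing later overlaps G either.
I starts after H ends, so nothing later overlaps H either.
J starts after I ends.

D & E, G & H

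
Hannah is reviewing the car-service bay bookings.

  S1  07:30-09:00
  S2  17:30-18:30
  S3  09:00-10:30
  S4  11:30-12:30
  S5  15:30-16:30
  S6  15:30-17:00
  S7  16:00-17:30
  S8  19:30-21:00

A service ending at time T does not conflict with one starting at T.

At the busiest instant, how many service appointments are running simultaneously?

Walk through starts and ends in time order (an end at T is processed before a start at T):
07:30 start S1 → 1
09:00 end S1 → 0
09:00 start S3 → 1
10:30 end S3 → 0
11:30 start S4 → 1
12:30 end S4 → 0
15:30 start S5 → 1
15:30 start S6 → 2
16:00 start S7 → 3
16:30 end S5 → 2
17:00 end S6 → 1
17:30 end S7 → 0
17:30 start S2 → 1
18:30 end S2 → 0
19:30 start S8 → 1
21:00 end S8 → 0
Peak is 3, at 16:00 (S5, S6, S7).

3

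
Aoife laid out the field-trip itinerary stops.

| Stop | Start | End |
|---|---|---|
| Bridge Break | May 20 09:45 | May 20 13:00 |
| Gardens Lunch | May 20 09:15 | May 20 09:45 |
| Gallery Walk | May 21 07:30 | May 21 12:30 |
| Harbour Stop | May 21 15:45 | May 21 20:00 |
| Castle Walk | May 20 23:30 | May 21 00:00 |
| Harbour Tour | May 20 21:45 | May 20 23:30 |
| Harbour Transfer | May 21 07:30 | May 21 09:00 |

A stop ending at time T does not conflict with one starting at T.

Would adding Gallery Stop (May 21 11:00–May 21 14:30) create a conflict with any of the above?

Yes — it overlaps Gallery Walk

Gardens Lunch: ends May 20 09:45 at or before Gallery Stop starts May 21 11:00 → clear.
Bridge Break: ends May 20 13:00 at or before Gallery Stop starts May 21 11:00 → clear.
Harbour Tour: ends May 20 23:30 at or before Gallery Stop starts May 21 11:00 → clear.
Castle Walk: ends May 21 00:00 at or before Gallery Stop starts May 21 11:00 → clear.
Harbour Transfer: ends May 21 09:00 at or before Gallery Stop starts May 21 11:00 → clear.
Gallery Walk: starts May 21 07:30 before Gallery Stop ends May 21 14:30, and ends May 21 12:30 after Gallery Stop starts May 21 11:00 → overlap.
Harbour Stop: starts May 21 15:45 at or after Gallery Stop ends May 21 14:30 → clear.
Gallery Stop overlaps Gallery Walk.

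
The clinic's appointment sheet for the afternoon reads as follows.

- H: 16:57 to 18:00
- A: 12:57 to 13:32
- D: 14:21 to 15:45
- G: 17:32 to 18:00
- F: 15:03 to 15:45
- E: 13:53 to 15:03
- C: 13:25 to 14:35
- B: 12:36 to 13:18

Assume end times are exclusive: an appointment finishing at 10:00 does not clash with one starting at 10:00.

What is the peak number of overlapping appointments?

3

Sort all start/end points and keep a running count:
12:36 start B → 1
12:57 start A → 2
13:18 end B → 1
13:25 start C → 2
13:32 end A → 1
13:53 start E → 2
14:21 start D → 3
14:35 end C → 2
15:03 end E → 1
15:03 start F → 2
15:45 end D → 1
15:45 end F → 0
16:57 start H → 1
17:32 start G → 2
18:00 end G → 1
18:00 end H → 0
Peak is 3, at 14:21 (C, D, E).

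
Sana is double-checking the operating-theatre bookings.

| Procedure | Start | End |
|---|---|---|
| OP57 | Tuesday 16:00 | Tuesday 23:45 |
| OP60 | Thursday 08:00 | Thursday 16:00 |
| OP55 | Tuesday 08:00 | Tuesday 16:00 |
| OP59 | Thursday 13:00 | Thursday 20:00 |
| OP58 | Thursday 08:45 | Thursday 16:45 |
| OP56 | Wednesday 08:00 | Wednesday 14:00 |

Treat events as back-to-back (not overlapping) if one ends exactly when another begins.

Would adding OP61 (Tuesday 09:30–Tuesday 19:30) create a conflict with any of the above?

OP55: starts Tuesday 08:00 before OP61 ends Tuesday 19:30, and ends Tuesday 16:00 after OP61 starts Tuesday 09:30 → overlap.
OP57: starts Tuesday 16:00 before OP61 ends Tuesday 19:30, and ends Tuesday 23:45 after OP61 starts Tuesday 09:30 → overlap.
OP56: starts Wednesday 08:00 at or after OP61 ends Tuesday 19:30 → clear.
OP60: starts Thursday 08:00 at or after OP61 ends Tuesday 19:30 → clear.
OP58: starts Thursday 08:45 at or after OP61 ends Tuesday 19:30 → clear.
OP59: starts Thursday 13:00 at or after OP61 ends Tuesday 19:30 → clear.
OP61 overlaps OP55, OP57.

Yes — it overlaps OP55, OP57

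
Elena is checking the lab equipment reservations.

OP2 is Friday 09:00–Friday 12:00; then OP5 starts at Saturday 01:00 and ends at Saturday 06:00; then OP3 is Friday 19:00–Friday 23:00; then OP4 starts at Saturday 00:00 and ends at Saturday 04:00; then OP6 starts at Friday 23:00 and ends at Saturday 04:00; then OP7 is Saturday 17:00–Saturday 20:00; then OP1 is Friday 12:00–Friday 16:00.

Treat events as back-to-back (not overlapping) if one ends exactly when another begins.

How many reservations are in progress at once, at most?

Sweep the timeline, counting +1 at each start and −1 at each end (ends before starts at a tie):
Friday 09:00 start OP2 → 1
Friday 12:00 end OP2 → 0
Friday 12:00 start OP1 → 1
Friday 16:00 end OP1 → 0
Friday 19:00 start OP3 → 1
Friday 23:00 end OP3 → 0
Friday 23:00 start OP6 → 1
Saturday 00:00 start OP4 → 2
Saturday 01:00 start OP5 → 3
Saturday 04:00 end OP4 → 2
Saturday 04:00 end OP6 → 1
Saturday 06:00 end OP5 → 0
Saturday 17:00 start OP7 → 1
Saturday 20:00 end OP7 → 0
Peak is 3, at Saturday 01:00 (OP4, OP5, OP6).

3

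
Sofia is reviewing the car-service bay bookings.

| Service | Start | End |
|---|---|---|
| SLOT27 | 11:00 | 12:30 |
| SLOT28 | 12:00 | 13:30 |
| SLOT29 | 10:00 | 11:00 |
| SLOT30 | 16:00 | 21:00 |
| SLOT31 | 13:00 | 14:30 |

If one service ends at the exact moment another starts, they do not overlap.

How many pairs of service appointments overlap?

Sorted by start: SLOT29, SLOT27, SLOT28, SLOT31, SLOT30.
SLOT27 starts exactly when SLOT29 ends (back-to-back, no overlap); SLOT29 is clear from here.
SLOT28 starts before SLOT27 ends → SLOT27 and SLOT28 overlap.
SLOT31 starts after SLOT27 ends; SLOT27 is clear from here.
SLOT31 starts before SLOT28 ends → SLOT28 and SLOT31 overlap.
SLOT30 starts after SLOT28 ends.
SLOT30 starts after SLOT31 ends.
Overlapping pairs: SLOT27 & SLOT28, SLOT28 & SLOT31 — 2 in total.

2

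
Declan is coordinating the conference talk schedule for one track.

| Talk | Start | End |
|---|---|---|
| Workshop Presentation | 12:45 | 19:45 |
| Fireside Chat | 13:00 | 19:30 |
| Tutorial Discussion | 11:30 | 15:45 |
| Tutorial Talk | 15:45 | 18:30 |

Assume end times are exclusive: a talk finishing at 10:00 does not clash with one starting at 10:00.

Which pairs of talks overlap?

Fireside Chat & Tutorial Discussion, Fireside Chat & Tutorial Talk, Fireside Chat & Workshop Presentation, Tutorial Discussion & Workshop Presentation, Tutorial Talk & Workshop Presentation

Sorted by start: Tutorial Discussion, Workshop Presentation, Fireside Chat, Tutorial Talk.
Workshop Presentation starts before Tutorial Discussion ends → Tutorial Discussion and Workshop Presentation overlap.
Fireside Chat starts before Tutorial Discussion ends → Tutorial Discussion and Fireside Chat overlap.
Tutorial Talk starts exactly when Tutorial Discussion ends (back-to-back, no overlap).
Fireside Chat starts before Workshop Presentation ends → Workshop Presentation and Fireside Chat overlap.
Tutorial Talk starts before Workshop Presentation ends → Workshop Presentation and Tutorial Talk overlap.
Tutorial Talk starts before Fireside Chat ends → Fireside Chat and Tutorial Talk overlap.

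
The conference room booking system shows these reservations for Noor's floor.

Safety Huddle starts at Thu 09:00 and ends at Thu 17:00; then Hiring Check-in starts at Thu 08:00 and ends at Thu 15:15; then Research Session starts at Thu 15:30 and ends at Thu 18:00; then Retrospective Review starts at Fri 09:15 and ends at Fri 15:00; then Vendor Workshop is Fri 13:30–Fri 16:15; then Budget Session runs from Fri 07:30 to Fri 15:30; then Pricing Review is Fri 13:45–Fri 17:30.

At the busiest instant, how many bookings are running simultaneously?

4

Sweep the timeline, counting +1 at each start and −1 at each end (ends before starts at a tie):
Thu 08:00 start Hiring Check-in → 1
Thu 09:00 start Safety Huddle → 2
Thu 15:15 end Hiring Check-in → 1
Thu 15:30 start Research Session → 2
Thu 17:00 end Safety Huddle → 1
Thu 18:00 end Research Session → 0
Fri 07:30 start Budget Session → 1
Fri 09:15 start Retrospective Review → 2
Fri 13:30 start Vendor Workshop → 3
Fri 13:45 start Pricing Review → 4
Fri 15:00 end Retrospective Review → 3
Fri 15:30 end Budget Session → 2
Fri 16:15 end Vendor Workshop → 1
Fri 17:30 end Pricing Review → 0
Peak is 4, at Fri 13:45 (Budget Session, Pricing Review, Retrospective Review, Vendor Workshop).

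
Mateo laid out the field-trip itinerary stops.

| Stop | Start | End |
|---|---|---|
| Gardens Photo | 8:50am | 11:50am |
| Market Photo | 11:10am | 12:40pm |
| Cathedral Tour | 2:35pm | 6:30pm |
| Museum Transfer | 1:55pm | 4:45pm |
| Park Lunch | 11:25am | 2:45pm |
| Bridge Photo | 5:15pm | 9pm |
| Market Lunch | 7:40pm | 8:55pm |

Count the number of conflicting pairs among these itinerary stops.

8

Sorted by start: Gardens Photo, Market Photo, Park Lunch, Museum Transfer, Cathedral Tour, Bridge Photo, Market Lunch.
Market Photo starts before Gardens Photo ends → Gardens Photo and Market Photo overlap.
Park Lunch starts before Gardens Photo ends → Gardens Photo and Park Lunch overlap.
Museum Transfer starts after Gardens Photo ends, so nothing later overlaps Gardens Photo either.
Park Lunch starts before Market Photo ends → Market Photo and Park Lunch overlap.
Museum Transfer starts after Market Photo ends, so nothing later overlaps Market Photo either.
Museum Transfer starts before Park Lunch ends → Park Lunch and Museum Transfer overlap.
Cathedral Tour starts before Park Lunch ends → Park Lunch and Cathedral Tour overlap.
Bridge Photo starts after Park Lunch ends, so nothing later overlaps Park Lunch either.
Cathedral Tour starts before Museum Transfer ends → Museum Transfer and Cathedral Tour overlap.
Bridge Photo starts after Museum Transfer ends, so nothing later overlaps Museum Transfer either.
Bridge Photo starts before Cathedral Tour ends → Cathedral Tour and Bridge Photo overlap.
Market Lunch starts after Cathedral Tour ends.
Market Lunch starts before Bridge Photo ends → Bridge Photo and Market Lunch overlap.
Overlapping pairs: Bridge Photo & Cathedral Tour, Bridge Photo & Market Lunch, Cathedral Tour & Museum Transfer, Cathedral Tour & Park Lunch, Gardens Photo & Market Photo, Gardens Photo & Park Lunch, Market Photo & Park Lunch, Museum Transfer & Park Lunch — 8 in total.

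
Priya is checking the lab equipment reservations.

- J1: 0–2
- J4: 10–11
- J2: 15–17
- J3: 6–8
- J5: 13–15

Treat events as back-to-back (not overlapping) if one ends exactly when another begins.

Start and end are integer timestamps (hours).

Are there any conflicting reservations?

Sorted by start: J1, J3, J4, J5, J2.
J3 starts after J1 ends — done with J1.
J4 starts after J3 ends — done with J3.
J5 starts after J4 ends — done with J4.
J2 starts exactly when J5 ends (back-to-back, no overlap).
Every pair is clear; the schedule has no overlaps.

No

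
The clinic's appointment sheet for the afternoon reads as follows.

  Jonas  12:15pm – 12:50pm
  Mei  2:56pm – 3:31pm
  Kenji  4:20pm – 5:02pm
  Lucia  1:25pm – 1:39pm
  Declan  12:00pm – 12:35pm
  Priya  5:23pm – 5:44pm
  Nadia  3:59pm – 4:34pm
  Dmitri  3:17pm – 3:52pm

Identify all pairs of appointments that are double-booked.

Declan & Jonas, Dmitri & Mei, Kenji & Nadia

Sorted by start: Declan, Jonas, Lucia, Mei, Dmitri, Nadia, Kenji, Priya.
Jonas starts before Declan ends → Declan and Jonas overlap.
Lucia starts after Declan ends, so nothing later overlaps Declan either.
Lucia starts after Jonas ends, so nothing later overlaps Jonas either.
Mei starts after Lucia ends, so nothing later overlaps Lucia either.
Dmitri starts before Mei ends → Mei and Dmitri overlap.
Nadia starts after Mei ends, so nothing later overlaps Mei either.
Nadia starts after Dmitri ends, so nothing later overlaps Dmitri either.
Kenji starts before Nadia ends → Nadia and Kenji overlap.
Priya starts after Nadia ends.
Priya starts after Kenji ends.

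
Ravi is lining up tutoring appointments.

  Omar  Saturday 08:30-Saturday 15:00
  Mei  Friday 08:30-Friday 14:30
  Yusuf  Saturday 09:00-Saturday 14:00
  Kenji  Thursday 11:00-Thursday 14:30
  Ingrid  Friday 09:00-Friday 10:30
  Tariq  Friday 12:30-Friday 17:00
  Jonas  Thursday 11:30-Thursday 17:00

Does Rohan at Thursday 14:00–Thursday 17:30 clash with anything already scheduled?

Yes — it overlaps Jonas, Kenji

Kenji: starts Thursday 11:00 before Rohan ends Thursday 17:30, and ends Thursday 14:30 after Rohan starts Thursday 14:00 → overlap.
Jonas: starts Thursday 11:30 before Rohan ends Thursday 17:30, and ends Thursday 17:00 after Rohan starts Thursday 14:00 → overlap.
Mei: starts Friday 08:30 at or after Rohan ends Thursday 17:30 → clear.
Ingrid: starts Friday 09:00 at or after Rohan ends Thursday 17:30 → clear.
Tariq: starts Friday 12:30 at or after Rohan ends Thursday 17:30 → clear.
Omar: starts Saturday 08:30 at or after Rohan ends Thursday 17:30 → clear.
Yusuf: starts Saturday 09:00 at or after Rohan ends Thursday 17:30 → clear.
Rohan overlaps Kenji, Jonas.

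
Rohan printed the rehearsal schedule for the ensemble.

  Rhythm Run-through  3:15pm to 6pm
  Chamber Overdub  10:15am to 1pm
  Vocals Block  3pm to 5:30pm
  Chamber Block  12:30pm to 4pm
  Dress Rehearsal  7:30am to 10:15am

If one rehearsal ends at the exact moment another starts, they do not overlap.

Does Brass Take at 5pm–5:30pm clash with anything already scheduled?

Dress Rehearsal: ends 10:15am at or before Brass Take starts 5pm → clear.
Chamber Overdub: ends 1pm at or before Brass Take starts 5pm → clear.
Chamber Block: ends 4pm at or before Brass Take starts 5pm → clear.
Vocals Block: starts 3pm before Brass Take ends 5:30pm, and ends 5:30pm after Brass Take starts 5pm → overlap.
Rhythm Run-through: starts 3:15pm before Brass Take ends 5:30pm, and ends 6pm after Brass Take starts 5pm → overlap.
Brass Take overlaps Rhythm Run-through, Vocals Block.

Yes — it overlaps Rhythm Run-through, Vocals Block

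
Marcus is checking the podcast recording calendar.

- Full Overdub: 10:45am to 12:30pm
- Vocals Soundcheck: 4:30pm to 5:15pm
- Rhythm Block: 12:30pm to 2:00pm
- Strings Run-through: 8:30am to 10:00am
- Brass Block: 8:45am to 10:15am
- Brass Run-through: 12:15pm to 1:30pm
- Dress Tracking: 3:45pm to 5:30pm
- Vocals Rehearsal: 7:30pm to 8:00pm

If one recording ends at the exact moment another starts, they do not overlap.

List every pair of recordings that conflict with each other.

Brass Block & Strings Run-through, Brass Run-through & Full Overdub, Brass Run-through & Rhythm Block, Dress Tracking & Vocals Soundcheck

Two intervals overlap when each starts before the other ends.
Sorted by start: Strings Run-through, Brass Block, Full Overdub, Brass Run-through, Rhythm Block, Dress Tracking, Vocals Soundcheck, Vocals Rehearsal.
Brass Block starts before Strings Run-through ends → Strings Run-through and Brass Block overlap.
Full Overdub starts after Strings Run-through ends; Strings Run-through is clear from here.
Full Overdub starts after Brass Block ends; Brass Block is clear from here.
Brass Run-through starts before Full Overdub ends → Full Overdub and Brass Run-through overlap.
Rhythm Block starts exactly when Full Overdub ends (back-to-back, no overlap); Full Overdub is clear from here.
Rhythm Block starts before Brass Run-through ends → Brass Run-through and Rhythm Block overlap.
Dress Tracking starts after Brass Run-through ends; Brass Run-through is clear from here.
Dress Tracking starts after Rhythm Block ends; Rhythm Block is clear from here.
Vocals Soundcheck starts before Dress Tracking ends → Dress Tracking and Vocals Soundcheck overlap.
Vocals Rehearsal starts after Dress Tracking ends.
Vocals Rehearsal starts after Vocals Soundcheck ends.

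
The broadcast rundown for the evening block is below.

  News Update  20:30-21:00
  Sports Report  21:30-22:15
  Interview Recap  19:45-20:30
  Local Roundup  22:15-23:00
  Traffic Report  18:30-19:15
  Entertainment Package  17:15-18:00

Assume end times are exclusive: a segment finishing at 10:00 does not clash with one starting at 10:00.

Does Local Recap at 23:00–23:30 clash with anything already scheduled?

No — it doesn't clash with anything

Entertainment Package: ends 18:00 at or before Local Recap starts 23:00 → clear.
Traffic Report: ends 19:15 at or before Local Recap starts 23:00 → clear.
Interview Recap: ends 20:30 at or before Local Recap starts 23:00 → clear.
News Update: ends 21:00 at or before Local Recap starts 23:00 → clear.
Sports Report: ends 22:15 at or before Local Recap starts 23:00 → clear.
Local Roundup: ends 23:00 at or before Local Recap starts 23:00 → clear.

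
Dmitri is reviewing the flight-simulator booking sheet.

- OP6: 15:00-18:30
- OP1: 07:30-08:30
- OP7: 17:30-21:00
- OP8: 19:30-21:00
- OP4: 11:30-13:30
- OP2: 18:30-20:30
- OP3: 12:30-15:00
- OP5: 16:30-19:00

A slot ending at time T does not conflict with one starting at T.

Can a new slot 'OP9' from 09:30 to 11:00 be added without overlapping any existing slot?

Yes — the slot is free

OP1: ends 08:30 at or before OP9 starts 09:30 → clear.
OP4: starts 11:30 at or after OP9 ends 11:00 → clear.
OP3: starts 12:30 at or after OP9 ends 11:00 → clear.
OP6: starts 15:00 at or after OP9 ends 11:00 → clear.
OP5: starts 16:30 at or after OP9 ends 11:00 → clear.
OP7: starts 17:30 at or after OP9 ends 11:00 → clear.
OP2: starts 18:30 at or after OP9 ends 11:00 → clear.
OP8: starts 19:30 at or after OP9 ends 11:00 → clear.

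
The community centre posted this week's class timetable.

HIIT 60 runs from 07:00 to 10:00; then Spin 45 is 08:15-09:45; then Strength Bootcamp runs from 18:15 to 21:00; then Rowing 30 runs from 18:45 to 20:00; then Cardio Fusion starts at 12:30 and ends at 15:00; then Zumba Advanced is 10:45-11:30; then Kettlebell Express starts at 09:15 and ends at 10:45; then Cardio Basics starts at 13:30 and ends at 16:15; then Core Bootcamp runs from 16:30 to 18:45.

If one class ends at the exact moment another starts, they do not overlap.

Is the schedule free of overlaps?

No

Sorted by start: HIIT 60, Spin 45, Kettlebell Express, Zumba Advanced, Cardio Fusion, Cardio Basics, Core Bootcamp, Strength Bootcamp, Rowing 30.
Spin 45 starts before HIIT 60 ends → HIIT 60 and Spin 45 overlap.
That's a conflict, so the schedule is not conflict-free.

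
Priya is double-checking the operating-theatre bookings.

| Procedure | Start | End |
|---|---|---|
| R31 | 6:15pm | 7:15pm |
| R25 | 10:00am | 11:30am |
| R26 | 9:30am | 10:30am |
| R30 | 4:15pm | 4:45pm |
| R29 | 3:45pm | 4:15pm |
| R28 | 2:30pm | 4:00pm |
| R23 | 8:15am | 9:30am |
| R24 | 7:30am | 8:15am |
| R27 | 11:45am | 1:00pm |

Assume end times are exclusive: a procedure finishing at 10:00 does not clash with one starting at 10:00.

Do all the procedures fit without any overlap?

No

Sorted by start: R24, R23, R26, R25, R27, R28, R29, R30, R31.
R23 starts exactly when R24 ends (back-to-back, no overlap); R24 is clear from here.
R26 starts exactly when R23 ends (back-to-back, no overlap); R23 is clear from here.
R25 starts before R26 ends → R26 and R25 overlap.
That's a conflict, so the schedule is not conflict-free.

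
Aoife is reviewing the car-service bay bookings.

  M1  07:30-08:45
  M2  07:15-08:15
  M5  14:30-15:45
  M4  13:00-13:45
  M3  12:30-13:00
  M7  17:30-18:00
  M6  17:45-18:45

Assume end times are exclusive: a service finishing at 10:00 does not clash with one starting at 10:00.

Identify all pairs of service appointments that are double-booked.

M1 & M2, M6 & M7

Sorted by start: M2, M1, M3, M4, M5, M7, M6.
M1 starts before M2 ends → M2 and M1 overlap.
M3 starts after M2 ends; M2 is clear from here.
M3 starts after M1 ends; M1 is clear from here.
M4 starts exactly when M3 ends (back-to-back, no overlap); M3 is clear from here.
M5 starts after M4 ends; M4 is clear from here.
M7 starts after M5 ends; M5 is clear from here.
M6 starts before M7 ends → M7 and M6 overlap.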